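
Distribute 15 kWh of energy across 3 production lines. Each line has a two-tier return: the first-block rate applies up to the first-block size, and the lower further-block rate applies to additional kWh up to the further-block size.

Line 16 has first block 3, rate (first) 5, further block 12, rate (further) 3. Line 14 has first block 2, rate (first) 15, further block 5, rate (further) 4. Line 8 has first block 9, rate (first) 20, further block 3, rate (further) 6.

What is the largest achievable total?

233

Order all 6 blocks by rate: Line 8/first 20 > Line 14/first 15 > Line 8/second 6 > Line 16/first 5 > Line 14/second 4 > Line 16/second 3.
Fill Line 8 first block (9 at 20) — 6 left.
Fill Line 14 first block (2 at 15) — 4 left.
Fill Line 8 second block (3 at 6) — 1 left.
Line 16/first: +1 of 3 at 5; pool empty.
Total = 20×9 + 15×2 + 6×3 + 5×1 = 233.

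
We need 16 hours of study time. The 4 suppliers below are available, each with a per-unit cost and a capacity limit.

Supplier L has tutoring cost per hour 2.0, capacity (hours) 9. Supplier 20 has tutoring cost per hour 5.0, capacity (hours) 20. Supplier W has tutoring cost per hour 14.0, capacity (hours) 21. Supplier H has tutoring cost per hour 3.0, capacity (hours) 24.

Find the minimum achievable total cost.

39

Cheapest first:
Supplier L at 2.0: take all 9 hours — 7 still needed.
Take 7 from Supplier H at 3.0 to finish.
Supplier 20, Supplier W: unused.
Cost = 9×2.0 + 7×3.0 = 39.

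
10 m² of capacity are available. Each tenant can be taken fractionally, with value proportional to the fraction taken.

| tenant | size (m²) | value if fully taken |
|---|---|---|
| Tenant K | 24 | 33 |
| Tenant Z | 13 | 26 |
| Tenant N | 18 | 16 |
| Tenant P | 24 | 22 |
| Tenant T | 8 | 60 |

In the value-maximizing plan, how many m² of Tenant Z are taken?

Rank by value-to-size ratio: Tenant T 60/8≈7.5, Tenant Z 26/13≈2, Tenant K 33/24≈1.38, Tenant P 22/24≈0.917, Tenant N 16/18≈0.889.
Tenant T: take in full, 8 m² for value 60 → 2 left.
2 m² left: a 2/13 share of Tenant Z gives 26×2/13 = 4.

2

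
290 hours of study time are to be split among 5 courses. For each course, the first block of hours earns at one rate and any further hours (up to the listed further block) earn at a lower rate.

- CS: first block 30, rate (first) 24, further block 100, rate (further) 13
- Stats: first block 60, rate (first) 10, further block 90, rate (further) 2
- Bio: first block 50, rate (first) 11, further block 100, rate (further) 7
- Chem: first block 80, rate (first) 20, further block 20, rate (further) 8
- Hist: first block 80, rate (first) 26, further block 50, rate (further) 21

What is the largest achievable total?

6100

Treat each block as its own option and order by rate: Hist/tier1 26 > CS/tier1 24 > Hist/tier2 21 > Chem/tier1 20 > CS/tier2 13 > Bio/tier1 11 > Stats/tier1 10 > Chem/tier2 8 > Bio/tier2 7 > Stats/tier2 2.
Hist/tier1 (26): +80 → 210 left.
CS tier1 at 24: fill all 30 → 180 left.
Hist tier2 at 21: fill all 50 → 130 left.
Fill Chem tier1 block (80 at 20) → 50 left.
CS/tier2: +50 of 100 at 13; pool empty.
Total = 26×80 + 24×30 + 21×50 + 20×80 + 13×50 = 6100.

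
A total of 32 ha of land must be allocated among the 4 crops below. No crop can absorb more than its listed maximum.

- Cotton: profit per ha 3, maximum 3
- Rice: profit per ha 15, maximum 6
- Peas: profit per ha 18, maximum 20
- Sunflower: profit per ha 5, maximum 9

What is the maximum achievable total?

480

Order the crops by profit per ha: Peas 18 > Rice 15 > Sunflower 5 > Cotton 3.
Peas: +20 to 20 (cap) — 12 left.
Rice: +6 to 6 (cap) — 6 left.
Sunflower: +6 (room for 9) → 6. Pool exhausted.
Total = 15×6 + 18×20 + 5×6 = 480.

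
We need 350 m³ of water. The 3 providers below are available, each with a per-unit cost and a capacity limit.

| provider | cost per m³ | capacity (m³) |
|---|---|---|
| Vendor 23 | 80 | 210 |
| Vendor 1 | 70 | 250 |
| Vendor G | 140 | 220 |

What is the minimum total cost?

Cheapest first:
Vendor 1 at 70: take all 250 m³ — 100 still needed.
Vendor 23 (80): take the remaining 100 — done.
Vendor G: unused.
Cost = 250×70 + 100×80 = 25500.

25500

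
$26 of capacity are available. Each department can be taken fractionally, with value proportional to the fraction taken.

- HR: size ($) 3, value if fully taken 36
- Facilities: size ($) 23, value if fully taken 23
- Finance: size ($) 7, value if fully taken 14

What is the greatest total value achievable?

66

Sort by value density: HR 36/3≈12, Finance 14/7≈2, Facilities 23/23≈1.
All 3 $ of HR fit (value 36) → 23 remain.
All 7 $ of Finance fit (value 14) → 16 remain.
16 $ left: a 16/23 share of Facilities gives 23×16/23 = 16.
Total value = 66.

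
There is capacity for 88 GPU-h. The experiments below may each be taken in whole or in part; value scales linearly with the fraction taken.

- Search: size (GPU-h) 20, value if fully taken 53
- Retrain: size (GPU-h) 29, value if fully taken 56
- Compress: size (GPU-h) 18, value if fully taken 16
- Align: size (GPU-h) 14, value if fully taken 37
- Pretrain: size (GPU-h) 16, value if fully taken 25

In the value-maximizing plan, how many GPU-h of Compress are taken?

Rank by value-to-size ratio: Search 53/20≈2.65, Align 37/14≈2.64, Retrain 56/29≈1.93, Pretrain 25/16≈1.56, Compress 16/18≈0.889.
Search: take in full, 20 GPU-h for value 53 ; 68 left.
All 14 GPU-h of Align fit (value 37) ; 54 remain.
All 29 GPU-h of Retrain fit (value 56) ; 25 remain.
Take all of Pretrain (16 GPU-h, value 25) ; 9 GPU-h left.
9 GPU-h left: a 9/18 share of Compress gives 16×9/18 = 8.

9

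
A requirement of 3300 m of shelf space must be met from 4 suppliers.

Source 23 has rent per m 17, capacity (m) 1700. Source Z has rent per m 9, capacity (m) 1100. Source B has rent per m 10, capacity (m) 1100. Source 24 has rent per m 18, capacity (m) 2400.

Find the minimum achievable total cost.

Cheapest first:
Source Z (9): use full 1100 — 2200 m to go.
Source B (10): use full 1100 — 1100 m to go.
Source 23 at 17: take 1100 of its 1700 — requirement met.
Source 24: unused.
Cost = 1100×9 + 1100×10 + 1100×17 = 39600.

39600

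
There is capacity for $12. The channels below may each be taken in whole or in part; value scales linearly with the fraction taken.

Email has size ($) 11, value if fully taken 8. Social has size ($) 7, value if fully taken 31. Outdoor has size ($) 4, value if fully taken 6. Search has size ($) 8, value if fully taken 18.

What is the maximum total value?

42.25

Rank by value-to-size ratio: Social 31/7≈4.43, Search 18/8≈2.25, Outdoor 6/4≈1.5, Email 8/11≈0.727.
Social: take in full, 7 $ for value 31 — 5 left.
Fill the last 5 $ with part of Search: 5/8 of it earns 11.25.
Total value = 42.25.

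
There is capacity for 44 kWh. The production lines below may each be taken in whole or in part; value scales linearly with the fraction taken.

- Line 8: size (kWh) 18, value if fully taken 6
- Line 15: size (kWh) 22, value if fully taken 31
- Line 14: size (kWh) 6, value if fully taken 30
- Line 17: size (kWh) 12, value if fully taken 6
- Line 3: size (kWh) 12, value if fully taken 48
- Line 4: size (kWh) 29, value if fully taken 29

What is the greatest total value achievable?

Best value per unit of size first: Line 14 30/6≈5, Line 3 48/12≈4, Line 15 31/22≈1.41, Line 4 29/29≈1, Line 17 6/12≈0.5, Line 8 6/18≈0.333.
Line 14: take in full, 6 kWh for value 30 ; 38 left.
Line 3: take in full, 12 kWh for value 48 ; 26 left.
Line 15: take in full, 22 kWh for value 31 ; 4 left.
4 kWh left: a 4/29 share of Line 4 gives 29×4/29 = 4.
Total value = 113.

113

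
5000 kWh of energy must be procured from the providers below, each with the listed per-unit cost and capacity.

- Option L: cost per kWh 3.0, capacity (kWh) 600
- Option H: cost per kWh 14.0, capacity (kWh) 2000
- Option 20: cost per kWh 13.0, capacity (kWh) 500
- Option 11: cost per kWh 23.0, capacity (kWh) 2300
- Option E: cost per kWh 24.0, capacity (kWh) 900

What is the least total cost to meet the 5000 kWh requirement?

80000

Use providers in increasing cost order.
Take 600 from Option L at 3.0 ; need 4400 more.
Option 20 at 13.0: take all 500 kWh ; 3900 still needed.
Option H (14.0): use full 2000 ; 1900 kWh to go.
Option 11 at 23.0: take 1900 of its 2300 ; requirement met.
Option E: unused.
Cost = 600×3.0 + 500×13.0 + 2000×14.0 + 1900×23.0 = 80000.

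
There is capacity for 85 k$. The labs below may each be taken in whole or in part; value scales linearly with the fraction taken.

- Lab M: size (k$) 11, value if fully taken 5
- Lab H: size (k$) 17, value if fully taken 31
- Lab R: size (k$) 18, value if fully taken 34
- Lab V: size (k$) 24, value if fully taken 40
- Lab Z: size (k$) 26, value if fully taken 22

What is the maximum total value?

Sort by value density: Lab R 34/18≈1.89, Lab H 31/17≈1.82, Lab V 40/24≈1.67, Lab Z 22/26≈0.846, Lab M 5/11≈0.455.
Lab R: take in full, 18 k$ for value 34 — 67 left.
Take all of Lab H (17 k$, value 31) — 50 k$ left.
Lab V: take in full, 24 k$ for value 40 — 26 left.
Take all of Lab Z (26 k$, value 22) — 0 k$ left.
Total value = 127.

127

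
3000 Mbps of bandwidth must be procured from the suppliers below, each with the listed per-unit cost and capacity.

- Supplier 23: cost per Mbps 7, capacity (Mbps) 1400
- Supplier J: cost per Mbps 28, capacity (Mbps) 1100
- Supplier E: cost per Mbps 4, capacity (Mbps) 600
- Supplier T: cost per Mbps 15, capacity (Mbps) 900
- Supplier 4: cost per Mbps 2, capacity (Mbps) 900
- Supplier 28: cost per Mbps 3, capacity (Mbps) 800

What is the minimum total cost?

Use suppliers in increasing cost order.
Supplier 4 (2): use full 900 — 2100 Mbps to go.
Take 800 from Supplier 28 at 3 — need 1300 more.
Supplier E (4): use full 600 — 700 Mbps to go.
Take 700 from Supplier 23 at 7 to finish.
Supplier T, Supplier J: unused.
Cost = 900×2 + 800×3 + 600×4 + 700×7 = 11500.

11500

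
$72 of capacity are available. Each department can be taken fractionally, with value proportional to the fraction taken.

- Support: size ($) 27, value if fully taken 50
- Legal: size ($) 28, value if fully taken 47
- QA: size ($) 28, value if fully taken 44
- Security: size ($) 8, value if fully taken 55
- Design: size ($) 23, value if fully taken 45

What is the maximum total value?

Best value per unit of size first: Security 55/8≈6.88, Design 45/23≈1.96, Support 50/27≈1.85, Legal 47/28≈1.68, QA 44/28≈1.57.
Take all of Security (8 $, value 55) — 64 $ left.
All 23 $ of Design fit (value 45) — 41 remain.
All 27 $ of Support fit (value 50) — 14 remain.
14 $ left: a 14/28 share of Legal gives 47×14/28 = 23.5.
Total value = 173.5.

173.5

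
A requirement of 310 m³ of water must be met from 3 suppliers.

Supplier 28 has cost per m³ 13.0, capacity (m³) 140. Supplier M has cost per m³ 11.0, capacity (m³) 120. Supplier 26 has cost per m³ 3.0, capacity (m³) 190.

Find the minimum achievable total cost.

Use suppliers in increasing cost order.
Supplier 26 at 3.0: take all 190 m³ → 120 still needed.
Supplier M (11.0): use full 120 → 0 m³ to go.
Supplier 28: unused.
Cost = 190×3.0 + 120×11.0 = 1890.

1890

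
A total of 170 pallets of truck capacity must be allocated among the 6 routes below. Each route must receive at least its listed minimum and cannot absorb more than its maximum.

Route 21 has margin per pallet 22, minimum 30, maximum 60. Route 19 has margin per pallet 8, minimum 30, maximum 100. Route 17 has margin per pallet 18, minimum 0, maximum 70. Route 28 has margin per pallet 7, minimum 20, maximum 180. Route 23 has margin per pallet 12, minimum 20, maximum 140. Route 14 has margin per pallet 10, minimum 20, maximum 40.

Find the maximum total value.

2500

Meeting every minimum uses 30+30+0+20+20+20 = 120 pallets, leaving 50.
Order the routes by margin per pallet: Route 21 22 > Route 17 18 > Route 23 12 > Route 14 10 > Route 19 8 > Route 28 7.
Give Route 21 30 more to hit its cap of 60 ; 20 left.
Only 20 left; Route 17 takes them to reach 20.
Total = 22×60 + 8×30 + 18×20 + 7×20 + 12×20 + 10×20 = 2500.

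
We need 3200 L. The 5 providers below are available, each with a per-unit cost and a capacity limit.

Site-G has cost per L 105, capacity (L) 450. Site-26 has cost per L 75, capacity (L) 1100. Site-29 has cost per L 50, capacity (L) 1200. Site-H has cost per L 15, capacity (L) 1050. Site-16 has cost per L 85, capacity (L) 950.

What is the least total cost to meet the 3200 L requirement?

Use providers in increasing cost order.
Site-H (15): use full 1050 — 2150 L to go.
Site-29 (50): use full 1200 — 950 L to go.
Site-26 (75): take the remaining 950 — done.
Site-16, Site-G: unused.
Cost = 1050×15 + 1200×50 + 950×75 = 147000.

147000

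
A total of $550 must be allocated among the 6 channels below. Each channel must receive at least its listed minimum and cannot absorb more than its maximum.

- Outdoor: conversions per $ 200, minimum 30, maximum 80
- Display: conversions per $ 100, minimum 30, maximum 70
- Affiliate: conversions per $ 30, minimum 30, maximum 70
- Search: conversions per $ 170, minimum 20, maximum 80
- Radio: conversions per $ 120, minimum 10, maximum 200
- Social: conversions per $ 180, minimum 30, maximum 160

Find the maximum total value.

Meeting every minimum uses 30+30+30+20+10+30 = 150 $, leaving 400.
Order the channels by conversions per $: Outdoor 200 > Social 180 > Search 170 > Radio 120 > Display 100 > Affiliate 30.
Give Outdoor 50 more to hit its cap of 80 → 350 left.
Give Social 130 more to hit its cap of 160 → 220 left.
Search: +60 to 80 (cap) → 160 left.
Radio: +160 (room for 190) → 170. Pool exhausted.
Total = 200×80 + 100×30 + 30×30 + 170×80 + 120×170 + 180×160 = 82700.

82700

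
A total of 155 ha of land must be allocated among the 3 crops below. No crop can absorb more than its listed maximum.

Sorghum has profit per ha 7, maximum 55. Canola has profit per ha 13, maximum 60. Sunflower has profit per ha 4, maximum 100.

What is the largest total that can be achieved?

Rank by profit per ha: Canola 13 > Sorghum 7 > Sunflower 4.
Canola: +60 to 60 (cap) → 95 left.
Sorghum takes 55 to reach its cap of 55 → 40 left.
Sunflower: +40 (room for 100) → 40. Pool exhausted.
Total = 7×55 + 13×60 + 4×40 = 1325.

1325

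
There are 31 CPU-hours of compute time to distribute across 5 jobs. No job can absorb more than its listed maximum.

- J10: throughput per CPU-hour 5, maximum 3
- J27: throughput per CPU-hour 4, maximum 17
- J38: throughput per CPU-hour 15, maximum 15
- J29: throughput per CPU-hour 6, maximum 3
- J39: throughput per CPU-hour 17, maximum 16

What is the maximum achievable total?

497

Rank by throughput per CPU-hour: J39 17 > J38 15 > J29 6 > J10 5 > J27 4.
J39: +16 to 16 (cap) → 15 left.
J38 takes 15 to reach its cap of 15 → 0 left.
Total = 15×15 + 17×16 = 497.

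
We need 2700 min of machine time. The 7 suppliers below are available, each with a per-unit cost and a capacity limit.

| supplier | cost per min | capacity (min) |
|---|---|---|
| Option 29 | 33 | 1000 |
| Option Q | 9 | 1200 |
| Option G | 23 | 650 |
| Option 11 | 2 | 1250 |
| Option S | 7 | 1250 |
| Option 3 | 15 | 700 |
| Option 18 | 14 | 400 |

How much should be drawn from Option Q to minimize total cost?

200

Use suppliers in increasing cost order.
Option 11 at 2: take all 1250 min — 1450 still needed.
Option S (7): use full 1250 — 200 min to go.
Option Q at 9: take 200 of its 1200 — requirement met.
Option 18, Option 3, Option G, Option 29: unused.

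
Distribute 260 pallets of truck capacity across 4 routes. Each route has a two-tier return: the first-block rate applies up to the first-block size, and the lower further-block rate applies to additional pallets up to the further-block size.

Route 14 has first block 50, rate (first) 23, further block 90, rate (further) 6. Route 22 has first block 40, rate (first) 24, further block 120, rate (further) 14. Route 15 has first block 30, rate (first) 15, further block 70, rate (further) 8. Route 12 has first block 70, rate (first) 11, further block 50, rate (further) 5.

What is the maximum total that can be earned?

4460

Rank every tier by rate: Route 22/T1 24 > Route 14/T1 23 > Route 15/T1 15 > Route 22/T2 14 > Route 12/T1 11 > Route 15/T2 8 > Route 14/T2 6 > Route 12/T2 5.
Route 22 T1 at 24: fill all 40 ; 220 left.
Route 14/T1 (23): +50 ; 170 left.
Route 15/T1 (15): +30 ; 140 left.
Route 22/T2 (14): +120 ; 20 left.
Route 12 T1 at 11: only 20 left, fill 20.
Total = 24×40 + 23×50 + 15×30 + 14×120 + 11×20 = 4460.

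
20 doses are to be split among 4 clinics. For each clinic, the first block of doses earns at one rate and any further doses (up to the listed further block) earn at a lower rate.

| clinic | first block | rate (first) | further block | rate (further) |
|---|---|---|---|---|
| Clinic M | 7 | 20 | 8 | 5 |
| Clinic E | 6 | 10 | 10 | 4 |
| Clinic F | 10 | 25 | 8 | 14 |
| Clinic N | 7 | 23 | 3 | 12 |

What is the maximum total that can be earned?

Treat each block as its own option and order by rate: Clinic F/tier1 25 > Clinic N/tier1 23 > Clinic M/tier1 20 > Clinic F/tier2 14 > Clinic N/tier2 12 > Clinic E/tier1 10 > Clinic M/tier2 5 > Clinic E/tier2 4.
Fill Clinic F tier1 block (10 at 25) — 10 left.
Fill Clinic N tier1 block (7 at 23) — 3 left.
3 remain; put them into Clinic M tier1 at 20.
Total = 25×10 + 23×7 + 20×3 = 471.

471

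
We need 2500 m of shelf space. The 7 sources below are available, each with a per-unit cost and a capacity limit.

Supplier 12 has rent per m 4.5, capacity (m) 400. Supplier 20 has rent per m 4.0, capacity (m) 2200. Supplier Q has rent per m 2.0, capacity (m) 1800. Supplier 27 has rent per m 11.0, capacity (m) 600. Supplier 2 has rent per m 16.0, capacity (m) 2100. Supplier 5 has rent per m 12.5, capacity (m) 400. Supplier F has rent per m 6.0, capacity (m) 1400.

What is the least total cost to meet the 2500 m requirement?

6400

Fill from the cheapest source first.
Take 1800 from Supplier Q at 2.0 → need 700 more.
Supplier 20 at 4.0: take 700 of its 2200 → requirement met.
Supplier 12, Supplier F, Supplier 27, Supplier 5, Supplier 2: unused.
Cost = 1800×2.0 + 700×4.0 = 6400.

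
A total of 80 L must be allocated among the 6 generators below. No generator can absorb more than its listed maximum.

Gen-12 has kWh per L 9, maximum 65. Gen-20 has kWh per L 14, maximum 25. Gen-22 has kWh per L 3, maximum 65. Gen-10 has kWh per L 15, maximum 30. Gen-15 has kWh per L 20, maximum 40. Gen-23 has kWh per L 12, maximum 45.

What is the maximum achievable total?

1390

Rank by kWh per L: Gen-15 20 > Gen-10 15 > Gen-20 14 > Gen-23 12 > Gen-12 9 > Gen-22 3.
Gen-15: +40 to 40 (cap) — 40 left.
Gen-10 takes 30 to reach its cap of 30 — 10 left.
Gen-20: +10 (room for 25) → 10. Pool exhausted.
Total = 14×10 + 15×30 + 20×40 = 1390.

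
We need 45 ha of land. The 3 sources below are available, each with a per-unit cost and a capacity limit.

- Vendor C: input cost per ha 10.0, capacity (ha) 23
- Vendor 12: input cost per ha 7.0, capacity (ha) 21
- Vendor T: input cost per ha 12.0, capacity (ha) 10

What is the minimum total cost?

Use sources in increasing cost order.
Vendor 12 (7.0): use full 21 → 24 ha to go.
Vendor C at 10.0: take all 23 ha → 1 still needed.
Take 1 from Vendor T at 12.0 to finish.
Cost = 21×7.0 + 23×10.0 + 1×12.0 = 389.

389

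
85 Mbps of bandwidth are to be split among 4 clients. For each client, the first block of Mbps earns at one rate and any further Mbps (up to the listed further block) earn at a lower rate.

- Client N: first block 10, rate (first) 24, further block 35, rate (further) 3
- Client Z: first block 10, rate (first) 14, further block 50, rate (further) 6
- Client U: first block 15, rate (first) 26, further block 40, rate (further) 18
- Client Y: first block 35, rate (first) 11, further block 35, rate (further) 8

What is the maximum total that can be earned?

Order all 8 blocks by rate: Client U/first 26 > Client N/first 24 > Client U/second 18 > Client Z/first 14 > Client Y/first 11 > Client Y/second 8 > Client Z/second 6 > Client N/second 3.
Client U/first (26): +15 → 70 left.
Client N first at 24: fill all 10 → 60 left.
Client U/second (18): +40 → 20 left.
Client Z/first (14): +10 → 10 left.
Client Y/first: +10 of 35 at 11; pool empty.
Total = 26×15 + 24×10 + 18×40 + 14×10 + 11×10 = 1600.

1600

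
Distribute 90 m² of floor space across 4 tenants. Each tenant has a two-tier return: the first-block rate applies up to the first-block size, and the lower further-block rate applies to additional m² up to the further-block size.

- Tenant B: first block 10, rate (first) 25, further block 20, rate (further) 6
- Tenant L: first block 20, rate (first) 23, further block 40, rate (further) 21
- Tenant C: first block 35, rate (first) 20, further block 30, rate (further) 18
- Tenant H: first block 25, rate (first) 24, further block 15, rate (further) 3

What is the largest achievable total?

Treat each block as its own option and order by rate: Tenant B/T1 25 > Tenant H/T1 24 > Tenant L/T1 23 > Tenant L/T2 21 > Tenant C/T1 20 > Tenant C/T2 18 > Tenant B/T2 6 > Tenant H/T2 3.
Fill Tenant B T1 block (10 at 25) → 80 left.
Tenant H/T1 (24): +25 → 55 left.
Fill Tenant L T1 block (20 at 23) → 35 left.
Tenant L/T2: +35 of 40 at 21; pool empty.
Total = 25×10 + 24×25 + 23×20 + 21×35 = 2045.

2045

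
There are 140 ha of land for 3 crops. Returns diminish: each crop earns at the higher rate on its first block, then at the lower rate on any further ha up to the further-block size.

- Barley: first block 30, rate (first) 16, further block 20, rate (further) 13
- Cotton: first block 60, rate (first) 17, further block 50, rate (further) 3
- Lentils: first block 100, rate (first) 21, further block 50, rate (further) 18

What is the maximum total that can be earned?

Treat each block as its own option and order by rate: Lentils/T1 21 > Lentils/T2 18 > Cotton/T1 17 > Barley/T1 16 > Barley/T2 13 > Cotton/T2 3.
Lentils/T1 (21): +100 — 40 left.
Lentils T2 at 18: only 40 left, fill 40.
Total = 21×100 + 18×40 = 2820.

2820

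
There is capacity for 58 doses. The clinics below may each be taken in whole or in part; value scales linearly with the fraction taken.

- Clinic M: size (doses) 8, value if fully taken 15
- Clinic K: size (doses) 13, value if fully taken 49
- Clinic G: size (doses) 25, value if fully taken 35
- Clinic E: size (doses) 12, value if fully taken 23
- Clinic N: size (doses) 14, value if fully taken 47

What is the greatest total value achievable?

Best value per unit of size first: Clinic K 49/13≈3.77, Clinic N 47/14≈3.36, Clinic E 23/12≈1.92, Clinic M 15/8≈1.88, Clinic G 35/25≈1.4.
Clinic K: take in full, 13 doses for value 49 → 45 left.
Clinic N: take in full, 14 doses for value 47 → 31 left.
All 12 doses of Clinic E fit (value 23) → 19 remain.
Clinic M: take in full, 8 doses for value 15 → 11 left.
Only 11 doses remain; take 11/25 of Clinic G for value 35×11/25 = 15.4.
Total value = 149.4.

149.4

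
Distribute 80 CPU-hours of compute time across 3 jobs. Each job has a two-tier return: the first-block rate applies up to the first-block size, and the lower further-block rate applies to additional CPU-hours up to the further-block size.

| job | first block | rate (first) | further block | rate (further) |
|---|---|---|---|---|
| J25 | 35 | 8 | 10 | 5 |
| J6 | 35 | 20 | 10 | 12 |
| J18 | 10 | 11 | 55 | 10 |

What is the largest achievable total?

Rank every tier by rate: J6/T1 20 > J6/T2 12 > J18/T1 11 > J18/T2 10 > J25/T1 8 > J25/T2 5.
Fill J6 T1 block (35 at 20) → 45 left.
J6 T2 at 12: fill all 10 → 35 left.
Fill J18 T1 block (10 at 11) → 25 left.
J18 T2 at 10: only 25 left, fill 25.
Total = 20×35 + 12×10 + 11×10 + 10×25 = 1180.

1180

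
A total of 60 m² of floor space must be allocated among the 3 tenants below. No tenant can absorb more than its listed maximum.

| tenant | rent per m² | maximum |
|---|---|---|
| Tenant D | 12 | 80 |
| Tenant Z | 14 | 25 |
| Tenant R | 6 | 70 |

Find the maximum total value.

770

Rank by rent per m²: Tenant Z 14 > Tenant D 12 > Tenant R 6.
Tenant Z takes 25 to reach its cap of 25 — 35 left.
Tenant D: +35 (room for 80) → 35. Pool exhausted.
Total = 12×35 + 14×25 = 770.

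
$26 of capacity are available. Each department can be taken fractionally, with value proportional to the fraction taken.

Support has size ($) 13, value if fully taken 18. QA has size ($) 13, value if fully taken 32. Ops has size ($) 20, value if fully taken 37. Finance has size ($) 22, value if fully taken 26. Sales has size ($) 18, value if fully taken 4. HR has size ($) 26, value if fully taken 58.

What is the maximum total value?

Sort by value density: QA 32/13≈2.46, HR 58/26≈2.23, Ops 37/20≈1.85, Support 18/13≈1.38, Finance 26/22≈1.18, Sales 4/18≈0.222.
Take all of QA (13 $, value 32) → 13 $ left.
Fill the last 13 $ with part of HR: 13/26 of it earns 29.
Total value = 61.

61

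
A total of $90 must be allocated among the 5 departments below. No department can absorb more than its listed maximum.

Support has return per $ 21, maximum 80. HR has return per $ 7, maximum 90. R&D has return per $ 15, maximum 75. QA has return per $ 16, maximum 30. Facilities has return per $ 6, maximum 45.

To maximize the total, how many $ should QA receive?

10

Order the departments by return per $: Support 21 > QA 16 > R&D 15 > HR 7 > Facilities 6.
Give Support 80 to hit its cap of 80 — 10 left.
Only 10 left; QA takes them to reach 10.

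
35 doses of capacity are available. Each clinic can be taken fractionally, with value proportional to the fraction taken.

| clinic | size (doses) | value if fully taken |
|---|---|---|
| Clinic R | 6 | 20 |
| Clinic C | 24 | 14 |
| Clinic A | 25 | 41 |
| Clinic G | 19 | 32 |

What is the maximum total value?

Rank by value-to-size ratio: Clinic R 20/6≈3.33, Clinic G 32/19≈1.68, Clinic A 41/25≈1.64, Clinic C 14/24≈0.583.
Clinic R: take in full, 6 doses for value 20 — 29 left.
Clinic G: take in full, 19 doses for value 32 — 10 left.
10 doses left: a 10/25 share of Clinic A gives 41×10/25 = 16.4.
Total value = 68.4.

68.4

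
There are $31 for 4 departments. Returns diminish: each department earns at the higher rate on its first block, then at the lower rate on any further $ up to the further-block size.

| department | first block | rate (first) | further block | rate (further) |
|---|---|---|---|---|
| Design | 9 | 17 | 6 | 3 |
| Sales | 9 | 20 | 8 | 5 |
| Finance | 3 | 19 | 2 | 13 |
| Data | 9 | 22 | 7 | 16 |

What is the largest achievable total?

Rank every tier by rate: Data/T1 22 > Sales/T1 20 > Finance/T1 19 > Design/T1 17 > Data/T2 16 > Finance/T2 13 > Sales/T2 5 > Design/T2 3.
Data/T1 (22): +9 — 22 left.
Sales/T1 (20): +9 — 13 left.
Finance T1 at 19: fill all 3 — 10 left.
Fill Design T1 block (9 at 17) — 1 left.
Data/T2: +1 of 7 at 16; pool empty.
Total = 22×9 + 20×9 + 19×3 + 17×9 + 16×1 = 604.

604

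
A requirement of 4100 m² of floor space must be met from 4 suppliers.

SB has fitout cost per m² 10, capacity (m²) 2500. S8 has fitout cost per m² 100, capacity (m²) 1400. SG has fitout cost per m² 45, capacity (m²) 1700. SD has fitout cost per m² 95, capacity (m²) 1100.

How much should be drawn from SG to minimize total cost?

1600

Cheapest first:
SB (10): use full 2500 ; 1600 m² to go.
Take 1600 from SG at 45 to finish.
SD, S8: unused.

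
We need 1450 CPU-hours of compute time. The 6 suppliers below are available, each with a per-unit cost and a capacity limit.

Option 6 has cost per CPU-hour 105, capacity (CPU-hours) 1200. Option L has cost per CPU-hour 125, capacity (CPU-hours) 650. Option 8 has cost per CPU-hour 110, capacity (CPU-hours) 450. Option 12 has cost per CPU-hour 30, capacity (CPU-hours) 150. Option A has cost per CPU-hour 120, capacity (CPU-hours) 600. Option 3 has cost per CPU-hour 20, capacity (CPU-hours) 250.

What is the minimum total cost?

Fill from the cheapest supplier first.
Option 3 at 20: take all 250 CPU-hours ; 1200 still needed.
Take 150 from Option 12 at 30 ; need 1050 more.
Option 6 (105): take the remaining 1050 ; done.
Option 8, Option A, Option L: unused.
Cost = 250×20 + 150×30 + 1050×105 = 119750.

119750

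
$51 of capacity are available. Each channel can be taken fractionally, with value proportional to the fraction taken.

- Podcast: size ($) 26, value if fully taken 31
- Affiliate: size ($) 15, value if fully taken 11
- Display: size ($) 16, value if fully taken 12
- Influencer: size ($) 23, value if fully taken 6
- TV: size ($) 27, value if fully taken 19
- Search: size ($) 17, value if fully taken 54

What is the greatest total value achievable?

Sort by value density: Search 54/17≈3.18, Podcast 31/26≈1.19, Display 12/16≈0.75, Affiliate 11/15≈0.733, TV 19/27≈0.704, Influencer 6/23≈0.261.
Take all of Search (17 $, value 54) → 34 $ left.
Podcast: take in full, 26 $ for value 31 → 8 left.
8 $ left: a 8/16 share of Display gives 12×8/16 = 6.
Total value = 91.

91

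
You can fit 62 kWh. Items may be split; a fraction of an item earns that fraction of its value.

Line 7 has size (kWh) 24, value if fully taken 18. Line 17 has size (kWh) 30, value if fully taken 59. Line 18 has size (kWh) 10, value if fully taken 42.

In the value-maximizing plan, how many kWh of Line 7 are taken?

22

Sort by value density: Line 18 42/10≈4.2, Line 17 59/30≈1.97, Line 7 18/24≈0.75.
All 10 kWh of Line 18 fit (value 42) → 52 remain.
Take all of Line 17 (30 kWh, value 59) → 22 kWh left.
Only 22 kWh remain; take 22/24 of Line 7 for value 18×22/24 = 16.5.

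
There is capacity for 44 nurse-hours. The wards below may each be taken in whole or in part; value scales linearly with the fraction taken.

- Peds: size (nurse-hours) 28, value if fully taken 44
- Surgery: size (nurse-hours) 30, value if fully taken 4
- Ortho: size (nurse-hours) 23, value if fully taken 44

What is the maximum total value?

Sort by value density: Ortho 44/23≈1.91, Peds 44/28≈1.57, Surgery 4/30≈0.133.
Ortho: take in full, 23 nurse-hours for value 44 → 21 left.
Fill the last 21 nurse-hours with part of Peds: 21/28 of it earns 33.
Total value = 77.

77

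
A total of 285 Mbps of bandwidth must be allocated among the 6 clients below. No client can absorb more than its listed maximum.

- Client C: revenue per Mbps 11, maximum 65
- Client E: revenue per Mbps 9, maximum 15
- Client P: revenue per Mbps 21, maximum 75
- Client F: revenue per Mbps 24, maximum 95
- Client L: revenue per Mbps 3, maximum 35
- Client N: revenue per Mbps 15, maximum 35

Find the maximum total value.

5230

Highest revenue per Mbps first: Client F 24 > Client P 21 > Client N 15 > Client C 11 > Client E 9 > Client L 3.
Client F: +95 to 95 (cap) → 190 left.
Client P takes 75 to reach its cap of 75 → 115 left.
Give Client N 35 to hit its cap of 35 → 80 left.
Give Client C 65 to hit its cap of 65 → 15 left.
Client E takes 15 to reach its cap of 15 → 0 left.
Total = 11×65 + 9×15 + 21×75 + 24×95 + 15×35 = 5230.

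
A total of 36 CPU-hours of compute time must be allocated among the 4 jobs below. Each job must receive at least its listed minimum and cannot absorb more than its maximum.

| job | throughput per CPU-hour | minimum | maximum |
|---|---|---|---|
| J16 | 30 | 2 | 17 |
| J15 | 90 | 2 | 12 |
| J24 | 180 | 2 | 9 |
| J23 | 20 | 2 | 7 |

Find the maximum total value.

3130

Meeting every minimum uses 2+2+2+2 = 8 CPU-hours, leaving 28.
Order the jobs by throughput per CPU-hour: J24 180 > J15 90 > J16 30 > J23 20.
J24: +7 to 9 (cap) — 21 left.
Give J15 10 more to hit its cap of 12 — 11 left.
J16: +11 (room for 15) → 13. Pool exhausted.
Total = 30×13 + 90×12 + 180×9 + 20×2 = 3130.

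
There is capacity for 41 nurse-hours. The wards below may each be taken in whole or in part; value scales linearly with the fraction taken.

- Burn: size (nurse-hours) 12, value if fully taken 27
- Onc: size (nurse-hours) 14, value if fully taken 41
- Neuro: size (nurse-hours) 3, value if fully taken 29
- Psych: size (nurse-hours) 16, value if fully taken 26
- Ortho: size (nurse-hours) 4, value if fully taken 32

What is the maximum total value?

Rank by value-to-size ratio: Neuro 29/3≈9.67, Ortho 32/4≈8, Onc 41/14≈2.93, Burn 27/12≈2.25, Psych 26/16≈1.62.
All 3 nurse-hours of Neuro fit (value 29) — 38 remain.
Ortho: take in full, 4 nurse-hours for value 32 — 34 left.
Take all of Onc (14 nurse-hours, value 41) — 20 nurse-hours left.
Take all of Burn (12 nurse-hours, value 27) — 8 nurse-hours left.
Fill the last 8 nurse-hours with part of Psych: 8/16 of it earns 13.
Total value = 142.

142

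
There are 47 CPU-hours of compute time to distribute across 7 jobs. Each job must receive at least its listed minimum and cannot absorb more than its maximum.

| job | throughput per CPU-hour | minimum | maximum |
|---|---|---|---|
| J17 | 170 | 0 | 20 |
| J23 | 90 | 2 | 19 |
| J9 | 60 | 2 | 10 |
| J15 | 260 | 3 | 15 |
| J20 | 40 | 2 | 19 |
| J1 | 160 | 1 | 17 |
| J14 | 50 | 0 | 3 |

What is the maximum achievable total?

Meeting every minimum uses 0+2+2+3+2+1+0 = 10 CPU-hours, leaving 37.
Order the jobs by throughput per CPU-hour: J15 260 > J17 170 > J1 160 > J23 90 > J9 60 > J14 50 > J20 40.
J15: +12 to 15 (cap) → 25 left.
Give J17 20 more to hit its cap of 20 → 5 left.
J1: +5 (room for 16) → 6. Pool exhausted.
Total = 170×20 + 90×2 + 60×2 + 260×15 + 40×2 + 160×6 = 8640.

8640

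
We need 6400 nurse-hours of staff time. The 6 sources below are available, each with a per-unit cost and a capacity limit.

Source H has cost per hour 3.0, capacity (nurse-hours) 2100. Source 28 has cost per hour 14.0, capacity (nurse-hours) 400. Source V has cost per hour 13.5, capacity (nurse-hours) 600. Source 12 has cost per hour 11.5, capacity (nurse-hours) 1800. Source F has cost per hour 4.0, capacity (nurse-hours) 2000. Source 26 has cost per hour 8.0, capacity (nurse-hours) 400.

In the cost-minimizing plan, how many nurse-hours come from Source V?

Use sources in increasing cost order.
Take 2100 from Source H at 3.0 → need 4300 more.
Source F (4.0): use full 2000 → 2300 nurse-hours to go.
Source 26 (8.0): use full 400 → 1900 nurse-hours to go.
Source 12 at 11.5: take all 1800 nurse-hours → 100 still needed.
Source V (13.5): take the remaining 100 → done.
Source 28: unused.

100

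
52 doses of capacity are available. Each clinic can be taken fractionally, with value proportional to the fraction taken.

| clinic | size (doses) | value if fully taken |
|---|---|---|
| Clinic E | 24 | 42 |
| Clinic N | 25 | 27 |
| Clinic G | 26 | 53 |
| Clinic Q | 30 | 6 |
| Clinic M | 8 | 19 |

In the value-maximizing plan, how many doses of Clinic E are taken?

18

Rank by value-to-size ratio: Clinic M 19/8≈2.38, Clinic G 53/26≈2.04, Clinic E 42/24≈1.75, Clinic N 27/25≈1.08, Clinic Q 6/30≈0.2.
Take all of Clinic M (8 doses, value 19) ; 44 doses left.
All 26 doses of Clinic G fit (value 53) ; 18 remain.
18 doses left: a 18/24 share of Clinic E gives 42×18/24 = 31.5.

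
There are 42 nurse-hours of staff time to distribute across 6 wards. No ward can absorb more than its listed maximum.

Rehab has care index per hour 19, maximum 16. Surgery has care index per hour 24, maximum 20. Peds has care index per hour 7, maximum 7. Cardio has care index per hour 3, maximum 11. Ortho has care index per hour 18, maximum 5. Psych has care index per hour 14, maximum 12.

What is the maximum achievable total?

Rank by care index per hour: Surgery 24 > Rehab 19 > Ortho 18 > Psych 14 > Peds 7 > Cardio 3.
Surgery: +20 to 20 (cap) ; 22 left.
Rehab: +16 to 16 (cap) ; 6 left.
Ortho takes 5 to reach its cap of 5 ; 1 left.
Psych has room for 12 but only 1 remain, so it gets 1.
Total = 19×16 + 24×20 + 18×5 + 14×1 = 888.

888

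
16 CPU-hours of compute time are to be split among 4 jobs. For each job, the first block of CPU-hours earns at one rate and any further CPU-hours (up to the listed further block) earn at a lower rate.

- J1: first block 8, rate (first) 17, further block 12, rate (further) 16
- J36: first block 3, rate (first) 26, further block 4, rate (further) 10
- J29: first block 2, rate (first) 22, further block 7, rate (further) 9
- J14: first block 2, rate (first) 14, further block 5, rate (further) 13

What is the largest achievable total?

Treat each block as its own option and order by rate: J36/first 26 > J29/first 22 > J1/first 17 > J1/second 16 > J14/first 14 > J14/second 13 > J36/second 10 > J29/second 9.
J36/first (26): +3 → 13 left.
J29 first at 22: fill all 2 → 11 left.
Fill J1 first block (8 at 17) → 3 left.
3 remain; put them into J1 second at 16.
Total = 26×3 + 22×2 + 17×8 + 16×3 = 306.

306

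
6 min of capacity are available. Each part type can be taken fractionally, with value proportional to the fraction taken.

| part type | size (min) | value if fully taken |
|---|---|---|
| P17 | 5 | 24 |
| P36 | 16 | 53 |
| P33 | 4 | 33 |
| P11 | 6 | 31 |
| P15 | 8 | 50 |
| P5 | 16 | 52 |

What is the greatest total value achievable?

Sort by value density: P33 33/4≈8.25, P15 50/8≈6.25, P11 31/6≈5.17, P17 24/5≈4.8, P36 53/16≈3.31, P5 52/16≈3.25.
P33: take in full, 4 min for value 33 → 2 left.
2 min left: a 2/8 share of P15 gives 50×2/8 = 12.5.
Total value = 45.5.

45.5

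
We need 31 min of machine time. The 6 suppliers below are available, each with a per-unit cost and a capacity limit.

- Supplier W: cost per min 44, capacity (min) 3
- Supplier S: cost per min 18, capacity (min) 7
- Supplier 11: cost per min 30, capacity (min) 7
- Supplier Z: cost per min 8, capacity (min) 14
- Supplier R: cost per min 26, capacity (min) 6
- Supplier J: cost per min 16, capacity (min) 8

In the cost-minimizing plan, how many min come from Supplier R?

2

Cheapest first:
Supplier Z at 8: take all 14 min ; 17 still needed.
Take 8 from Supplier J at 16 ; need 9 more.
Supplier S at 18: take all 7 min ; 2 still needed.
Supplier R (26): take the remaining 2 ; done.
Supplier 11, Supplier W: unused.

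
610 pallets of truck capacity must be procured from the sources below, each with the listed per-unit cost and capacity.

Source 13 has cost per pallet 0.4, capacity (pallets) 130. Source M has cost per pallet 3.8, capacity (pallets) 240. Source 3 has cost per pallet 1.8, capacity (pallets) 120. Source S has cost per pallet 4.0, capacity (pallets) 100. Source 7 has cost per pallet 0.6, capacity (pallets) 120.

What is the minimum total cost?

1252

Fill from the cheapest source first.
Take 130 from Source 13 at 0.4 — need 480 more.
Take 120 from Source 7 at 0.6 — need 360 more.
Take 120 from Source 3 at 1.8 — need 240 more.
Source M (3.8): use full 240 — 0 pallets to go.
Source S: unused.
Cost = 130×0.4 + 120×0.6 + 120×1.8 + 240×3.8 = 1252.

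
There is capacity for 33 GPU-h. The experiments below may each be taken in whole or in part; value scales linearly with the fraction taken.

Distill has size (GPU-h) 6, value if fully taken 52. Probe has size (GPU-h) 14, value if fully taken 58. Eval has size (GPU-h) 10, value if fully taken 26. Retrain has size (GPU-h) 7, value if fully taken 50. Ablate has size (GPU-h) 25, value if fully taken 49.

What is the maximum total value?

Best value per unit of size first: Distill 52/6≈8.67, Retrain 50/7≈7.14, Probe 58/14≈4.14, Eval 26/10≈2.6, Ablate 49/25≈1.96.
All 6 GPU-h of Distill fit (value 52) ; 27 remain.
Retrain: take in full, 7 GPU-h for value 50 ; 20 left.
Probe: take in full, 14 GPU-h for value 58 ; 6 left.
Only 6 GPU-h remain; take 6/10 of Eval for value 26×6/10 = 15.6.
Total value = 175.6.

175.6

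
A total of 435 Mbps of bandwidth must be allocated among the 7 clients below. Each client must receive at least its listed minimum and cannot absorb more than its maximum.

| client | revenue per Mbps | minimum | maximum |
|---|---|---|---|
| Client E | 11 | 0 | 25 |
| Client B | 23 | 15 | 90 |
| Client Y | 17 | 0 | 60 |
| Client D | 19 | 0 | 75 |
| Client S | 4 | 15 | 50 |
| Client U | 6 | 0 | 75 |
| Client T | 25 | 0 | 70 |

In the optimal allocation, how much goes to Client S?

Meeting every minimum uses 0+15+0+0+15+0+0 = 30 Mbps, leaving 405.
Highest revenue per Mbps first: Client T 25 > Client B 23 > Client D 19 > Client Y 17 > Client E 11 > Client U 6 > Client S 4.
Client T: +70 to 70 (cap) → 335 left.
Give Client B 75 more to hit its cap of 90 → 260 left.
Client D: +75 to 75 (cap) → 185 left.
Client Y takes 60 more to reach its cap of 60 → 125 left.
Client E: +25 to 25 (cap) → 100 left.
Give Client U 75 more to hit its cap of 75 → 25 left.
Client S has room for 35 more but only 25 remain, so it gets 40.

40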